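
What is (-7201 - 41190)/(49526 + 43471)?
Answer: -48391/92997 ≈ -0.52035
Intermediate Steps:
(-7201 - 41190)/(49526 + 43471) = -48391/92997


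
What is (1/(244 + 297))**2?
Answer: 1/292681 ≈ 3.4167e-6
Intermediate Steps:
(1/(244 + 297))**2 = (1/541)**2 = 1/292681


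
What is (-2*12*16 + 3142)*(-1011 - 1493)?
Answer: -6906032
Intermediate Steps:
(-2*12*16 + 3142)*(-1011 - 1493) = (-24*16 + 3142)*(-2504) = (-384 + 3142)*(-2504) = 2758*(-2504) = -6906032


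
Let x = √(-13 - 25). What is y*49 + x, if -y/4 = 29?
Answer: -5684 + I*√38 ≈ -5684.0 + 6.1644*I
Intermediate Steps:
y = -116 (y = -4*29 = -116)
x = I*√38 (x = √(-38) = I*√38 ≈ 6.1644*I)
y*49 + x = -116*49 + I*√38 = -5684 + I*√38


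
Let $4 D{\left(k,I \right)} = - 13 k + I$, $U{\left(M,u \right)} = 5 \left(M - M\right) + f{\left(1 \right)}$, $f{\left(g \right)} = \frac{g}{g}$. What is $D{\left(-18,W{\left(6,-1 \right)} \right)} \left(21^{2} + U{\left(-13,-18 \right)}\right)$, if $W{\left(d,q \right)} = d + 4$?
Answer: $26962$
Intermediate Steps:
$W{\left(d,q \right)} = 4 + d$
$f{\left(g \right)} = 1$
$U{\left(M,u \right)} = 1$ ($U{\left(M,u \right)} = 5 \left(M - M\right) + 1 = 5 \cdot 0 + 1 = 0 + 1 = 1$)
$D{\left(k,I \right)} = - \frac{13 k}{4} + \frac{I}{4}$ ($D{\left(k,I \right)} = \frac{- 13 k + I}{4} = \frac{I - 13 k}{4} = - \frac{13 k}{4} + \frac{I}{4}$)
$D{\left(-18,W{\left(6,-1 \right)} \right)} \left(21^{2} + U{\left(-13,-18 \right)}\right) = \left(\left(- \frac{13}{4}\right) \left(-18\right) + \frac{4 + 6}{4}\right) \left(21^{2} + 1\right) = \left(\frac{117}{2} + \frac{1}{4} \cdot 10\right) \left(441 + 1\right) = \left(\frac{117}{2} + \frac{5}{2}\right) 442 = 61 \cdot 442 = 26962$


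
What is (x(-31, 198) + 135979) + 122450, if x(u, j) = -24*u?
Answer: 259173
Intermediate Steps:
(x(-31, 198) + 135979) + 122450 = (-24*(-31) + 135979) + 122450 = (744 + 135979) + 122450 = 136723 + 122450 = 259173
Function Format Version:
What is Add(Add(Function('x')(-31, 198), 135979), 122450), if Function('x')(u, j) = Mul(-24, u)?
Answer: 259173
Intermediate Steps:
Add(Add(Function('x')(-31, 198), 135979), 122450) = Add(Add(Mul(-24, -31), 135979), 122450) = Add(Add(744, 135979), 122450) = Add(136723, 122450) = 259173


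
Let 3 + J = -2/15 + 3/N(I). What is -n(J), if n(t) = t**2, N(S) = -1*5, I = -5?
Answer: -3136/225 ≈ -13.938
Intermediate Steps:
N(S) = -5
J = -56/15 (J = -3 + (-2/15 + 3/(-5)) = -3 + (-2*1/15 + 3*(-1/5)) = -3 + (-2/15 - 3/5) = -3 - 11/15 = -56/15 ≈ -3.7333)
-n(J) = -(-56/15)**2 = -1*3136/225 = -3136/225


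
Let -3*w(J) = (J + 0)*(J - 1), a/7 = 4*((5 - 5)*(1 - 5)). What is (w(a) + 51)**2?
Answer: 2601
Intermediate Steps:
a = 0 (a = 7*(4*((5 - 5)*(1 - 5))) = 7*(4*(0*(-4))) = 7*(4*0) = 7*0 = 0)
w(J) = -J*(-1 + J)/3 (w(J) = -(J + 0)*(J - 1)/3 = -J*(-1 + J)/3)
(w(a) + 51)**2 = ((1/3)*0*(1 - 1*0) + 51)**2 = ((1/3)*0*(1 + 0) + 51)**2 = ((1/3)*0*1 + 51)**2 = (0 + 51)**2 = 51**2 = 2601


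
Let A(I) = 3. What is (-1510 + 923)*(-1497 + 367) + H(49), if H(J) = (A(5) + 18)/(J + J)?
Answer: 9286343/14 ≈ 6.6331e+5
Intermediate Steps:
H(J) = 21/(2*J) (H(J) = (3 + 18)/(J + J) = 21/((2*J)) = 21*(1/(2*J)) = 21/(2*J))
(-1510 + 923)*(-1497 + 367) + H(49) = (-1510 + 923)*(-1497 + 367) + (21/2)/49 = -587*(-1130) + (21/2)*(1/49) = 663310 + 3/14 = 9286343/14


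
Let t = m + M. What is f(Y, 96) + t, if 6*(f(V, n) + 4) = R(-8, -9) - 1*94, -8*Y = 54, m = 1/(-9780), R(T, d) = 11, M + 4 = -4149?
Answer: -13596917/3260 ≈ -4170.8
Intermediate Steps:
M = -4153 (M = -4 - 4149 = -4153)
m = -1/9780 ≈ -0.00010225
Y = -27/4 (Y = -⅛*54 = -27/4 ≈ -6.7500)
f(V, n) = -107/6 (f(V, n) = -4 + (11 - 1*94)/6 = -4 + (11 - 94)/6 = -4 + (⅙)*(-83) = -4 - 83/6 = -107/6)
t = -40616341/9780 (t = -1/9780 - 4153 = -40616341/9780 ≈ -4153.0)
f(Y, 96) + t = -107/6 - 40616341/9780 = -13596917/3260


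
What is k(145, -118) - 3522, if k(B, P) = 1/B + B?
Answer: -489664/145 ≈ -3377.0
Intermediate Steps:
k(B, P) = B + 1/B (k(B, P) = 1/B + B = B + 1/B)
k(145, -118) - 3522 = (145 + 1/145) - 3522 = 21026/145 - 3522 = -489664/145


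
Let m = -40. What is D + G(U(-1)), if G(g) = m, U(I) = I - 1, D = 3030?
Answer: 2990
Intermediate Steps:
U(I) = -1 + I
G(g) = -40
D + G(U(-1)) = 3030 - 40 = 2990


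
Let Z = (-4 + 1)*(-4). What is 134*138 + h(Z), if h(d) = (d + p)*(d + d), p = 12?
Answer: 19068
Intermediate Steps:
Z = 12 (Z = -3*(-4) = 12)
h(d) = 2*d*(12 + d) (h(d) = (d + 12)*(d + d) = (12 + d)*(2*d) = 2*d*(12 + d))
134*138 + h(Z) = 134*138 + 2*12*(12 + 12) = 18492 + 2*12*24 = 18492 + 576 = 19068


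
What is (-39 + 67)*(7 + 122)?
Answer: 3612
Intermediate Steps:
(-39 + 67)*(7 + 122) = 28*129 = 3612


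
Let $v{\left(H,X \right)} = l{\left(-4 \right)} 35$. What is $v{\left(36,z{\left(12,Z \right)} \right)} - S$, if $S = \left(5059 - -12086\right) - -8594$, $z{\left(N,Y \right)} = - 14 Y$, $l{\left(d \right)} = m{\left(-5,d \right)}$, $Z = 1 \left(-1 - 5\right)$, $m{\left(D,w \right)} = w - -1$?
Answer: $-25844$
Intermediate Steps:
$m{\left(D,w \right)} = 1 + w$ ($m{\left(D,w \right)} = w + 1 = 1 + w$)
$Z = -6$ ($Z = 1 \left(-6\right) = -6$)
$l{\left(d \right)} = 1 + d$
$S = 25739$ ($S = \left(5059 + 12086\right) + 8594 = 17145 + 8594 = 25739$)
$v{\left(H,X \right)} = -105$ ($v{\left(H,X \right)} = \left(1 - 4\right) 35 = \left(-3\right) 35 = -105$)
$v{\left(36,z{\left(12,Z \right)} \right)} - S = -105 - 25739 = -25844$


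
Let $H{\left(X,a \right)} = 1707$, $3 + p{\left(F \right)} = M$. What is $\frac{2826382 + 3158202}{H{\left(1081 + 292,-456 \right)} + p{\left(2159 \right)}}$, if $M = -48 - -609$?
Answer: $\frac{5984584}{2265} \approx 2642.2$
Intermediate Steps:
$M = 561$ ($M = -48 + 609 = 561$)
$p{\left(F \right)} = 558$ ($p{\left(F \right)} = -3 + 561 = 558$)
$\frac{2826382 + 3158202}{H{\left(1081 + 292,-456 \right)} + p{\left(2159 \right)}} = \frac{2826382 + 3158202}{1707 + 558} = \frac{5984584}{2265}$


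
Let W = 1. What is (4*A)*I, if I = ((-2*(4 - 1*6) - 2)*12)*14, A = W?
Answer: 1344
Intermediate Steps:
A = 1
I = 336 (I = ((-2*(4 - 6) - 2)*12)*14 = ((-2*(-2) - 2)*12)*14 = ((4 - 2)*12)*14 = (2*12)*14 = 24*14 = 336)
(4*A)*I = (4*1)*336 = 4*336 = 1344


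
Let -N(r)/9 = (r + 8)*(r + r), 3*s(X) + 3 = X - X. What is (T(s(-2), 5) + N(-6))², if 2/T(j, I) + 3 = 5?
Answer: 47089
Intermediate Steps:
s(X) = -1 (s(X) = -1 + (X - X)/3 = -1 + (⅓)*0 = -1 + 0 = -1)
N(r) = -18*r*(8 + r) (N(r) = -9*(r + 8)*(r + r) = -9*(8 + r)*2*r = -18*r*(8 + r))
T(j, I) = 1 (T(j, I) = 2/(-3 + 5) = 2/2 = 2*(½) = 1)
(T(s(-2), 5) + N(-6))² = (1 - 18*(-6)*(8 - 6))² = (1 - 18*(-6)*2)² = (1 + 216)² = 217² = 47089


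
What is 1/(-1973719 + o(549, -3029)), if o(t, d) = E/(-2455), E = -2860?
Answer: -491/969095457 ≈ -5.0666e-7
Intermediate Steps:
o(t, d) = 572/491 (o(t, d) = -2860/(-2455) = -2860*(-1/2455) = 572/491)
1/(-1973719 + o(549, -3029)) = 1/(-1973719 + 572/491) = 1/(-969095457/491) = -491/969095457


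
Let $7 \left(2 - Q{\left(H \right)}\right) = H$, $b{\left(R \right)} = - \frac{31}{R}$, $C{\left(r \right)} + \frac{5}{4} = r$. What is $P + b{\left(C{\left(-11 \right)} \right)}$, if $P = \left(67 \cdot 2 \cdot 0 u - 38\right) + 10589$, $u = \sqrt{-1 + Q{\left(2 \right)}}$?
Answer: $\frac{517123}{49} \approx 10554.0$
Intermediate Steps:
$C{\left(r \right)} = - \frac{5}{4} + r$
$Q{\left(H \right)} = 2 - \frac{H}{7}$
$u = \frac{\sqrt{35}}{7}$ ($u = \sqrt{-1 + \left(2 - \frac{2}{7}\right)} = \sqrt{-1 + \frac{12}{7}} = \sqrt{\frac{5}{7}} = \frac{\sqrt{35}}{7} \approx 0.84515$)
$P = 10551$ ($P = \left(67 \cdot 2 \cdot 0 \frac{\sqrt{35}}{7} - 38\right) + 10589 = \left(67 \cdot 0 \frac{\sqrt{35}}{7} - 38\right) + 10589 = \left(67 \cdot 0 - 38\right) + 10589 = \left(0 - 38\right) + 10589 = -38 + 10589 = 10551$)
$P + b{\left(C{\left(-11 \right)} \right)} = 10551 - \frac{31}{- \frac{5}{4} - 11} = 10551 - \frac{31}{- \frac{49}{4}} = 10551 - - \frac{124}{49} = 10551 + \frac{124}{49} = \frac{517123}{49}$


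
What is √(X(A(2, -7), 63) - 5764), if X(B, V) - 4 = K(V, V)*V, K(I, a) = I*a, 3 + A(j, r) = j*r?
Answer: 3*√27143 ≈ 494.25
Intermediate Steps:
A(j, r) = -3 + j*r
X(B, V) = 4 + V³ (X(B, V) = 4 + (V*V)*V = 4 + V²*V = 4 + V³)
√(X(A(2, -7), 63) - 5764) = √((4 + 63³) - 5764) = √((4 + 250047) - 5764) = √(250051 - 5764) = √244287 = 3*√27143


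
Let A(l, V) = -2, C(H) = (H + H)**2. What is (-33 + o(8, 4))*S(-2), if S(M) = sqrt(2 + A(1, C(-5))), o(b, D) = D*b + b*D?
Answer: 0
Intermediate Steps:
C(H) = 4*H**2 (C(H) = (2*H)**2 = 4*H**2)
o(b, D) = 2*D*b (o(b, D) = D*b + D*b = 2*D*b)
S(M) = 0 (S(M) = sqrt(2 - 2) = sqrt(0) = 0)
(-33 + o(8, 4))*S(-2) = (-33 + 2*4*8)*0 = (-33 + 64)*0 = 31*0 = 0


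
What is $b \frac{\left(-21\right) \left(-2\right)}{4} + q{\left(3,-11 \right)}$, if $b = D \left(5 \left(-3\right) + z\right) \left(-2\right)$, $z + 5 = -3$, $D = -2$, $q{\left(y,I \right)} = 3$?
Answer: $-963$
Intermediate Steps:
$z = -8$ ($z = -5 - 3 = -8$)
$b = -92$ ($b = - 2 \left(5 \left(-3\right) - 8\right) \left(-2\right) = - 2 \left(-15 - 8\right) \left(-2\right) = \left(-2\right) \left(-23\right) \left(-2\right) = 46 \left(-2\right) = -92$)
$b \frac{\left(-21\right) \left(-2\right)}{4} + q{\left(3,-11 \right)} = - 92 \frac{\left(-21\right) \left(-2\right)}{4} + 3 = - 92 \cdot 42 \cdot \frac{1}{4} + 3 = \left(-92\right) \frac{21}{2} + 3 = -966 + 3 = -963$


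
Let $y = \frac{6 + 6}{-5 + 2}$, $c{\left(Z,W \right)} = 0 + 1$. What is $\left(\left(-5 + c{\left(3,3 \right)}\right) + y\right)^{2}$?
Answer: $64$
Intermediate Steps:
$c{\left(Z,W \right)} = 1$
$y = -4$ ($y = \frac{12}{-3} = 12 \left(- \frac{1}{3}\right) = -4$)
$\left(\left(-5 + c{\left(3,3 \right)}\right) + y\right)^{2} = \left(\left(-5 + 1\right) - 4\right)^{2} = \left(-4 - 4\right)^{2} = \left(-8\right)^{2} = 64$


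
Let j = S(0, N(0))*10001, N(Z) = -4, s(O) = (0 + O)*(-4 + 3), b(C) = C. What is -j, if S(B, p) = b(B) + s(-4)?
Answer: -40004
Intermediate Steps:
s(O) = -O (s(O) = O*(-1) = -O)
S(B, p) = 4 + B (S(B, p) = B - 1*(-4) = B + 4 = 4 + B)
j = 40004 (j = (4 + 0)*10001 = 4*10001 = 40004)
-j = -1*40004 = -40004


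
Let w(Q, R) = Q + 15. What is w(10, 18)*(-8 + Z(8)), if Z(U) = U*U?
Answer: 1400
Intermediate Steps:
Z(U) = U²
w(Q, R) = 15 + Q
w(10, 18)*(-8 + Z(8)) = (15 + 10)*(-8 + 8²) = 25*(-8 + 64) = 25*56 = 1400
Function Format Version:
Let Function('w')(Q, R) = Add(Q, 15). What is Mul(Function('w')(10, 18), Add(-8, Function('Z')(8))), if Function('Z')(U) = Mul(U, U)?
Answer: 1400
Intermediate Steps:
Function('Z')(U) = Pow(U, 2)
Function('w')(Q, R) = Add(15, Q)
Mul(Function('w')(10, 18), Add(-8, Function('Z')(8))) = Mul(Add(15, 10), Add(-8, Pow(8, 2))) = Mul(25, Add(-8, 64)) = Mul(25, 56) = 1400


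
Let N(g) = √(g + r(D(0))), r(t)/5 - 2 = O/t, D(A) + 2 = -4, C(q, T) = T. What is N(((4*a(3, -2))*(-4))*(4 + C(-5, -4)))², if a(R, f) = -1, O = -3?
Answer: 25/2 ≈ 12.500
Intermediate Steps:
D(A) = -6 (D(A) = -2 - 4 = -6)
r(t) = 10 - 15/t (r(t) = 10 + 5*(-3/t) = 10 - 15/t)
N(g) = √(25/2 + g) (N(g) = √(g + (10 - 15/(-6))) = √(g + (10 - 15*(-⅙))) = √(g + (10 + 5/2)) = √(g + 25/2) = √(25/2 + g))
N(((4*a(3, -2))*(-4))*(4 + C(-5, -4)))² = (√(50 + 4*(((4*(-1))*(-4))*(4 - 4)))/2)² = (√(50 + 4*(-4*(-4)*0))/2)² = (√(50 + 4*(16*0))/2)² = (√(50 + 4*0)/2)² = (√(50 + 0)/2)² = (√50/2)² = ((5*√2)/2)² = (5*√2/2)² = 25/2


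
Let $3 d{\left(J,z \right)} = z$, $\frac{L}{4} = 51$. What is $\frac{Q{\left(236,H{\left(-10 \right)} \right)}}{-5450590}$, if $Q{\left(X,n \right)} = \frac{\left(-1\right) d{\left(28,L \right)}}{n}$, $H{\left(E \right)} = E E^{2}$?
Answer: $- \frac{17}{1362647500} \approx -1.2476 \cdot 10^{-8}$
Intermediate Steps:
$L = 204$ ($L = 4 \cdot 51 = 204$)
$d{\left(J,z \right)} = \frac{z}{3}$
$H{\left(E \right)} = E^{3}$
$Q{\left(X,n \right)} = - \frac{68}{n}$ ($Q{\left(X,n \right)} = \frac{\left(-1\right) \frac{1}{3} \cdot 204}{n} = \frac{\left(-1\right) 68}{n} = - \frac{68}{n}$)
$\frac{Q{\left(236,H{\left(-10 \right)} \right)}}{-5450590} = \frac{\left(-68\right) \frac{1}{\left(-10\right)^{3}}}{-5450590} = - \frac{68}{-1000} \left(- \frac{1}{5450590}\right) = \left(-68\right) \left(- \frac{1}{1000}\right) \left(- \frac{1}{5450590}\right) = \frac{17}{250} \left(- \frac{1}{5450590}\right) = - \frac{17}{1362647500}$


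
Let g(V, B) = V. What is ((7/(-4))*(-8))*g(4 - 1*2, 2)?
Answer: 28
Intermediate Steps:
((7/(-4))*(-8))*g(4 - 1*2, 2) = ((7/(-4))*(-8))*(4 - 1*2) = ((7*(-¼))*(-8))*(4 - 2) = -7/4*(-8)*2 = 14*2 = 28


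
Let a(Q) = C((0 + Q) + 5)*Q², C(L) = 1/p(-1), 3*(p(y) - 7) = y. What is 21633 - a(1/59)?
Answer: 1506089457/69620 ≈ 21633.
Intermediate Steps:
p(y) = 7 + y/3
C(L) = 3/20 (C(L) = 1/(7 + (⅓)*(-1)) = 1/(7 - ⅓) = 1/(20/3) = 3/20)
a(Q) = 3*Q²/20
21633 - a(1/59) = 21633 - 3*(1/59)²/20 = 21633 - 3/(20*3481) = 21633 - 1*3/69620 = 21633 - 3/69620 = 1506089457/69620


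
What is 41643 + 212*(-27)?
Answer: 35919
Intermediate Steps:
41643 + 212*(-27) = 41643 - 5724 = 35919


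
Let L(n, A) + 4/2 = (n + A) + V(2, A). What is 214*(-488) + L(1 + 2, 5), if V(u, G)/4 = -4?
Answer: -104442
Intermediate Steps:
V(u, G) = -16 (V(u, G) = 4*(-4) = -16)
L(n, A) = -18 + A + n (L(n, A) = -2 + ((n + A) - 16) = -2 + ((A + n) - 16) = -2 + (-16 + A + n) = -18 + A + n)
214*(-488) + L(1 + 2, 5) = 214*(-488) + (-18 + 5 + (1 + 2)) = -104432 + (-18 + 5 + 3) = -104432 - 10 = -104442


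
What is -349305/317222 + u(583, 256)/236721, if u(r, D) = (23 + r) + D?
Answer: -82414383541/75093109062 ≈ -1.0975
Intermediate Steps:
u(r, D) = 23 + D + r
-349305/317222 + u(583, 256)/236721 = -349305/317222 + (23 + 256 + 583)/236721 = -349305*1/317222 + 862*(1/236721) = -349305/317222 + 862/236721 = -82414383541/75093109062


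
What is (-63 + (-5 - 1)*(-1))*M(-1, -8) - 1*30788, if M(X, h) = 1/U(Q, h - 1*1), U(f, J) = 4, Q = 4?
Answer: -123209/4 ≈ -30802.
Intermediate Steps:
M(X, h) = ¼ (M(X, h) = 1/4 = ¼)
(-63 + (-5 - 1)*(-1))*M(-1, -8) - 1*30788 = (-63 + (-5 - 1)*(-1))*(¼) - 1*30788 = (-63 - 6*(-1))*(¼) - 30788 = (-63 + 6)*(¼) - 30788 = -57*¼ - 30788 = -57/4 - 30788 = -123209/4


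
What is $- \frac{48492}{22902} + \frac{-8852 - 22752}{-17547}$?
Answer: $- \frac{21182386}{66976899} \approx -0.31626$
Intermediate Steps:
$- \frac{48492}{22902} + \frac{-8852 - 22752}{-17547} = \left(-48492\right) \frac{1}{22902} + \left(-8852 - 22752\right) \left(- \frac{1}{17547}\right) = - \frac{8082}{3817} - - \frac{31604}{17547} = - \frac{8082}{3817} + \frac{31604}{17547} = - \frac{21182386}{66976899}$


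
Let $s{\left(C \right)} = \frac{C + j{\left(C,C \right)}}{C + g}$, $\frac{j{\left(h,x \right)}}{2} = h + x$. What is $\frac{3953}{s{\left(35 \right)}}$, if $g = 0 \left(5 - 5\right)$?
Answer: $\frac{3953}{5} \approx 790.6$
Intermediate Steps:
$j{\left(h,x \right)} = 2 h + 2 x$ ($j{\left(h,x \right)} = 2 \left(h + x\right) = 2 h + 2 x$)
$g = 0$ ($g = 0 \cdot 0 = 0$)
$s{\left(C \right)} = 5$ ($s{\left(C \right)} = \frac{C + \left(2 C + 2 C\right)}{C + 0} = \frac{C + 4 C}{C} = \frac{5 C}{C} = 5$)
$\frac{3953}{s{\left(35 \right)}} = \frac{3953}{5}$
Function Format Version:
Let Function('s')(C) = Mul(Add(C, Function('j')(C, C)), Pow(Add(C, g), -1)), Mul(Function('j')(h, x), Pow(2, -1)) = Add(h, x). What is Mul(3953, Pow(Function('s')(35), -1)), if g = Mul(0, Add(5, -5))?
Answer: Rational(3953, 5) ≈ 790.60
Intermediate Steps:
Function('j')(h, x) = Add(Mul(2, h), Mul(2, x)) (Function('j')(h, x) = Mul(2, Add(h, x)) = Add(Mul(2, h), Mul(2, x)))
g = 0 (g = Mul(0, 0) = 0)
Function('s')(C) = 5 (Function('s')(C) = Mul(Add(C, Add(Mul(2, C), Mul(2, C))), Pow(Add(C, 0), -1)) = Mul(Add(C, Mul(4, C)), Pow(C, -1)) = Mul(Mul(5, C), Pow(C, -1)) = 5)
Mul(3953, Pow(Function('s')(35), -1)) = Mul(3953, Pow(5, -1)) = Mul(3953, Rational(1, 5)) = Rational(3953, 5)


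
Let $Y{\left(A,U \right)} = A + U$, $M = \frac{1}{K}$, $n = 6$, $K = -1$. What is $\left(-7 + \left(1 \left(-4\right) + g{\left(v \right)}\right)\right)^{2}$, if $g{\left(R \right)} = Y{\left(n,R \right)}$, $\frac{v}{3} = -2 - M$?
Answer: $64$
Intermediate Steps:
$M = -1$ ($M = \frac{1}{-1} = -1$)
$v = -3$ ($v = 3 \left(-2 - -1\right) = 3 \left(-2 + 1\right) = 3 \left(-1\right) = -3$)
$g{\left(R \right)} = 6 + R$
$\left(-7 + \left(1 \left(-4\right) + g{\left(v \right)}\right)\right)^{2} = \left(-7 + \left(1 \left(-4\right) + \left(6 - 3\right)\right)\right)^{2} = \left(-7 + \left(-4 + 3\right)\right)^{2} = \left(-7 - 1\right)^{2} = \left(-8\right)^{2} = 64$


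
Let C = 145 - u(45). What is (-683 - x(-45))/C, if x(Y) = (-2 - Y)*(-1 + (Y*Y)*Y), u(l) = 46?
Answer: 3917735/99 ≈ 39573.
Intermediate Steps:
C = 99 (C = 145 - 1*46 = 145 - 46 = 99)
x(Y) = (-1 + Y**3)*(-2 - Y) (x(Y) = (-2 - Y)*(-1 + Y**2*Y) = (-2 - Y)*(-1 + Y**3) = (-1 + Y**3)*(-2 - Y))
(-683 - x(-45))/C = (-683 - (2 - 45 - 1*(-45)**4 - 2*(-45)**3))/99 = (-683 - (2 - 45 - 1*4100625 - 2*(-91125)))*(1/99) = (-683 - (2 - 45 - 4100625 + 182250))*(1/99) = (-683 - 1*(-3918418))*(1/99) = (-683 + 3918418)*(1/99) = 3917735*(1/99) = 3917735/99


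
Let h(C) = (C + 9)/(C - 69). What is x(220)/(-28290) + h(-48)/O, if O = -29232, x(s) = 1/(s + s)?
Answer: -16322/1421360325 ≈ -1.1483e-5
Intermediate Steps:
x(s) = 1/(2*s)
h(C) = (9 + C)/(-69 + C)
x(220)/(-28290) + h(-48)/O = ((½)/220)/(-28290) + ((9 - 48)/(-69 - 48))/(-29232) = ((½)*(1/220))*(-1/28290) + (-39/(-117))*(-1/29232) = (1/440)*(-1/28290) - 1/117*(-39)*(-1/29232) = -1/12447600 + (⅓)*(-1/29232) = -1/12447600 - 1/87696 = -16322/1421360325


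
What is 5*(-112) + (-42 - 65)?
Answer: -667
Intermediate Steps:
5*(-112) + (-42 - 65) = -560 - 107 = -667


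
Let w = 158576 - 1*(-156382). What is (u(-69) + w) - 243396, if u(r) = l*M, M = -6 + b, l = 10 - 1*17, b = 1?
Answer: 71597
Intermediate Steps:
l = -7 (l = 10 - 17 = -7)
w = 314958 (w = 158576 + 156382 = 314958)
M = -5 (M = -6 + 1 = -5)
u(r) = 35 (u(r) = -7*(-5) = 35)
(u(-69) + w) - 243396 = (35 + 314958) - 243396 = 314993 - 243396 = 71597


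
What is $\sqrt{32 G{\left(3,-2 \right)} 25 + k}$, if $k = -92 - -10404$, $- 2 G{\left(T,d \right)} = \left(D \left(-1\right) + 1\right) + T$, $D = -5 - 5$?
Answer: $2 \sqrt{1178} \approx 68.644$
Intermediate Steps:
$D = -10$
$G{\left(T,d \right)} = - \frac{11}{2} - \frac{T}{2}$ ($G{\left(T,d \right)} = - \frac{\left(\left(-10\right) \left(-1\right) + 1\right) + T}{2} = - \frac{\left(10 + 1\right) + T}{2} = - \frac{11 + T}{2} = - \frac{11}{2} - \frac{T}{2}$)
$k = 10312$ ($k = -92 + 10404 = 10312$)
$\sqrt{32 G{\left(3,-2 \right)} 25 + k} = \sqrt{32 \left(- \frac{11}{2} - \frac{3}{2}\right) 25 + 10312} = \sqrt{32 \left(-7\right) 25 + 10312} = \sqrt{\left(-224\right) 25 + 10312} = \sqrt{-5600 + 10312} = \sqrt{4712} = 2 \sqrt{1178}$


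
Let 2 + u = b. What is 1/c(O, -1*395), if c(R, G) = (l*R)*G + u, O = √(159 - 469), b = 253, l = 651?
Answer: 251/20498300880751 + 257145*I*√310/20498300880751 ≈ 1.2245e-11 + 2.2087e-7*I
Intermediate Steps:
u = 251 (u = -2 + 253 = 251)
O = I*√310 (O = √(-310) = I*√310 ≈ 17.607*I)
c(R, G) = 251 + 651*G*R (c(R, G) = (651*R)*G + 251 = 651*G*R + 251 = 251 + 651*G*R)
1/c(O, -1*395) = 1/(251 + 651*(-1*395)*(I*√310)) = 1/(251 + 651*(-395)*(I*√310)) = 1/(251 - 257145*I*√310)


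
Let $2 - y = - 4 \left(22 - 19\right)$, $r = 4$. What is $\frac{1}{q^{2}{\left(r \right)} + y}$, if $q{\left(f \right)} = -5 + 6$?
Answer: $\frac{1}{15} \approx 0.066667$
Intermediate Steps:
$q{\left(f \right)} = 1$
$y = 14$ ($y = 2 - - 4 \left(22 - 19\right) = 2 - \left(-4\right) 3 = 2 - -12 = 2 + 12 = 14$)
$\frac{1}{q^{2}{\left(r \right)} + y} = \frac{1}{1^{2} + 14} = \frac{1}{1 + 14} = \frac{1}{15}$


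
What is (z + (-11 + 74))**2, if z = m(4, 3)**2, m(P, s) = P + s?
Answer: 12544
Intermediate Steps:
z = 49 (z = (4 + 3)**2 = 7**2 = 49)
(z + (-11 + 74))**2 = (49 + (-11 + 74))**2 = (49 + 63)**2 = 112**2 = 12544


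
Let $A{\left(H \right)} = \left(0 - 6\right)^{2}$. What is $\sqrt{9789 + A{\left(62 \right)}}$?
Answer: $5 \sqrt{393} \approx 99.121$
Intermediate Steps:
$A{\left(H \right)} = 36$ ($A{\left(H \right)} = \left(-6\right)^{2} = 36$)
$\sqrt{9789 + A{\left(62 \right)}} = \sqrt{9789 + 36} = \sqrt{9825} = 5 \sqrt{393}$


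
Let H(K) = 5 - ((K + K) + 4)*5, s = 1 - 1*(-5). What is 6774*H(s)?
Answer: -508050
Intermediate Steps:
s = 6 (s = 1 + 5 = 6)
H(K) = -15 - 10*K (H(K) = 5 - (2*K + 4)*5 = 5 - (4 + 2*K)*5 = 5 - (20 + 10*K) = 5 + (-20 - 10*K) = -15 - 10*K)
6774*H(s) = 6774*(-15 - 10*6) = 6774*(-15 - 60) = 6774*(-75) = -508050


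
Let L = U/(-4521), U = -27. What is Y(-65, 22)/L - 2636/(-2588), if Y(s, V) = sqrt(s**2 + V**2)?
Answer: 659/647 + 1507*sqrt(4709)/9 ≈ 11491.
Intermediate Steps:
L = 9/1507 (L = -27/(-4521) = -27*(-1/4521) = 9/1507 ≈ 0.0059721)
Y(s, V) = sqrt(V**2 + s**2)
Y(-65, 22)/L - 2636/(-2588) = sqrt(22**2 + (-65)**2)/(9/1507) - 2636/(-2588) = sqrt(484 + 4225)*(1507/9) - 2636*(-1/2588) = sqrt(4709)*(1507/9) + 659/647 = 1507*sqrt(4709)/9 + 659/647 = 659/647 + 1507*sqrt(4709)/9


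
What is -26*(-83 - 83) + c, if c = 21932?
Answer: 26248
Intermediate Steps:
-26*(-83 - 83) + c = -26*(-83 - 83) + 21932 = -26*(-166) + 21932 = 4316 + 21932 = 26248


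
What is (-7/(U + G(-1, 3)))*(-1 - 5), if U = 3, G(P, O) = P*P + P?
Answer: 14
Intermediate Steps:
G(P, O) = P + P**2 (G(P, O) = P**2 + P = P + P**2)
(-7/(U + G(-1, 3)))*(-1 - 5) = (-7/(3 - (1 - 1)))*(-1 - 5) = (-7/(3 - 1*0))*(-6) = (-7/(3 + 0))*(-6) = (-7/3)*(-6) = ((1/3)*(-7))*(-6) = -7/3*(-6) = 14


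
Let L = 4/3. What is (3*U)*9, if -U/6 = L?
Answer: -216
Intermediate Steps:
L = 4/3 (L = 4*(1/3) = 4/3 ≈ 1.3333)
U = -8 (U = -6*4/3 = -8)
(3*U)*9 = (3*(-8))*9 = -24*9 = -216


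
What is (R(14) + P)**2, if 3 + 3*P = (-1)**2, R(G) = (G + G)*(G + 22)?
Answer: 9132484/9 ≈ 1.0147e+6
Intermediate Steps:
R(G) = 2*G*(22 + G) (R(G) = (2*G)*(22 + G) = 2*G*(22 + G))
P = -2/3 (P = -1 + (1/3)*(-1)**2 = -1 + (1/3)*1 = -1 + 1/3 = -2/3 ≈ -0.66667)
(R(14) + P)**2 = (2*14*(22 + 14) - 2/3)**2 = (2*14*36 - 2/3)**2 = (1008 - 2/3)**2 = (3022/3)**2 = 9132484/9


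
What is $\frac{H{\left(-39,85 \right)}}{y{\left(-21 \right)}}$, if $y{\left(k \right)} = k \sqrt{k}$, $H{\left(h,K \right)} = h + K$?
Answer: $\frac{46 i \sqrt{21}}{441} \approx 0.478 i$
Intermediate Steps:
$H{\left(h,K \right)} = K + h$
$y{\left(k \right)} = k^{\frac{3}{2}}$
$\frac{H{\left(-39,85 \right)}}{y{\left(-21 \right)}} = \frac{85 - 39}{\left(-21\right)^{\frac{3}{2}}} = \frac{46}{\left(-21\right) i \sqrt{21}} = 46 \frac{i \sqrt{21}}{441} = \frac{46 i \sqrt{21}}{441}$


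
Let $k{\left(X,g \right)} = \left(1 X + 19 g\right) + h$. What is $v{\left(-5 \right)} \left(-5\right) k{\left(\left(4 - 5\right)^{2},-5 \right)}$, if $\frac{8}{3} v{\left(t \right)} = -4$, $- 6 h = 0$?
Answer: $-705$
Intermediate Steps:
$h = 0$ ($h = \left(- \frac{1}{6}\right) 0 = 0$)
$v{\left(t \right)} = - \frac{3}{2}$ ($v{\left(t \right)} = \frac{3}{8} \left(-4\right) = - \frac{3}{2}$)
$k{\left(X,g \right)} = X + 19 g$ ($k{\left(X,g \right)} = \left(1 X + 19 g\right) + 0 = \left(X + 19 g\right) + 0 = X + 19 g$)
$v{\left(-5 \right)} \left(-5\right) k{\left(\left(4 - 5\right)^{2},-5 \right)} = \left(- \frac{3}{2}\right) \left(-5\right) \left(\left(4 - 5\right)^{2} + 19 \left(-5\right)\right) = \frac{15 \left(\left(-1\right)^{2} - 95\right)}{2} = \frac{15 \left(1 - 95\right)}{2} = \frac{15}{2} \left(-94\right) = -705$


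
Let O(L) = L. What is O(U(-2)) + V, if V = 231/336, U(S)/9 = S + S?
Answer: -565/16 ≈ -35.313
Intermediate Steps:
U(S) = 18*S (U(S) = 9*(S + S) = 9*(2*S) = 18*S)
V = 11/16 (V = 231*(1/336) = 11/16 ≈ 0.68750)
O(U(-2)) + V = 18*(-2) + 11/16 = -36 + 11/16 = -565/16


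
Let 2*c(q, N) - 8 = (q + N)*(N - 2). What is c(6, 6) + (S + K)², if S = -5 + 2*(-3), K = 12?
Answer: 29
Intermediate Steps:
c(q, N) = 4 + (-2 + N)*(N + q)/2 (c(q, N) = 4 + ((q + N)*(N - 2))/2 = 4 + ((N + q)*(-2 + N))/2 = 4 + ((-2 + N)*(N + q))/2 = 4 + (-2 + N)*(N + q)/2)
S = -11 (S = -5 - 6 = -11)
c(6, 6) + (S + K)² = (4 + (½)*6² - 1*6 - 1*6 + (½)*6*6) + (-11 + 12)² = (4 + (½)*36 - 6 - 6 + 18) + 1² = (4 + 18 - 6 - 6 + 18) + 1 = 28 + 1 = 29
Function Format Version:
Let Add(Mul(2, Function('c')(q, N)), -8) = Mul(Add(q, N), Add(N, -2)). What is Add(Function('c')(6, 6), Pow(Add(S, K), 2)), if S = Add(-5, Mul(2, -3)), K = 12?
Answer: 29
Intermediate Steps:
Function('c')(q, N) = Add(4, Mul(Rational(1, 2), Add(-2, N), Add(N, q))) (Function('c')(q, N) = Add(4, Mul(Rational(1, 2), Mul(Add(q, N), Add(N, -2)))) = Add(4, Mul(Rational(1, 2), Mul(Add(N, q), Add(-2, N)))) = Add(4, Mul(Rational(1, 2), Mul(Add(-2, N), Add(N, q)))) = Add(4, Mul(Rational(1, 2), Add(-2, N), Add(N, q))))
S = -11 (S = Add(-5, -6) = -11)
Add(Function('c')(6, 6), Pow(Add(S, K), 2)) = Add(Add(4, Mul(Rational(1, 2), Pow(6, 2)), Mul(-1, 6), Mul(-1, 6), Mul(Rational(1, 2), 6, 6)), Pow(Add(-11, 12), 2)) = Add(Add(4, Mul(Rational(1, 2), 36), -6, -6, 18), Pow(1, 2)) = Add(Add(4, 18, -6, -6, 18), 1) = Add(28, 1) = 29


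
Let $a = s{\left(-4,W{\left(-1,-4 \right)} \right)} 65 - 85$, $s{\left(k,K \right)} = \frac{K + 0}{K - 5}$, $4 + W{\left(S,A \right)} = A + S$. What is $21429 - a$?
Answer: $\frac{300611}{14} \approx 21472.0$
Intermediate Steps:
$W{\left(S,A \right)} = -4 + A + S$ ($W{\left(S,A \right)} = -4 + \left(A + S\right) = -4 + A + S$)
$s{\left(k,K \right)} = \frac{K}{-5 + K}$
$a = - \frac{605}{14}$ ($a = \frac{-4 - 4 - 1}{-5 - 9} \cdot 65 - 85 = - \frac{9}{-5 - 9} \cdot 65 - 85 = - \frac{9}{-14} \cdot 65 - 85 = \left(-9\right) \left(- \frac{1}{14}\right) 65 - 85 = \frac{9}{14} \cdot 65 - 85 = \frac{585}{14} - 85 = - \frac{605}{14} \approx -43.214$)
$21429 - a = 21429 - - \frac{605}{14} = 21429 + \frac{605}{14} = \frac{300611}{14}$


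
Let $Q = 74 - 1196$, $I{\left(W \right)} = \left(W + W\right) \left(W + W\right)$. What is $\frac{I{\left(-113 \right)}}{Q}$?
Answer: $- \frac{25538}{561} \approx -45.522$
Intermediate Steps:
$I{\left(W \right)} = 4 W^{2}$ ($I{\left(W \right)} = 2 W 2 W = 4 W^{2}$)
$Q = -1122$ ($Q = 74 - 1196 = -1122$)
$\frac{I{\left(-113 \right)}}{Q} = \frac{4 \left(-113\right)^{2}}{-1122} = 4 \cdot 12769 \left(- \frac{1}{1122}\right) = 51076 \left(- \frac{1}{1122}\right) = - \frac{25538}{561}$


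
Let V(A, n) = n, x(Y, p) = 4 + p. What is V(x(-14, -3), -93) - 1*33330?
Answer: -33423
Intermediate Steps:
V(x(-14, -3), -93) - 1*33330 = -93 - 1*33330 = -93 - 33330 = -33423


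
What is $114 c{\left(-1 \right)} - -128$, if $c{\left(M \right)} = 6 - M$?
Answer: $926$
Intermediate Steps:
$114 c{\left(-1 \right)} - -128 = 114 \left(6 - -1\right) - -128 = 114 \left(6 + 1\right) + 128 = 114 \cdot 7 + 128 = 798 + 128 = 926$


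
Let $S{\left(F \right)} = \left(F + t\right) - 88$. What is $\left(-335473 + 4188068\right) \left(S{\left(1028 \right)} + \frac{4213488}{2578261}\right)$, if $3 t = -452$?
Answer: $\frac{23570031783918640}{7734783} \approx 3.0473 \cdot 10^{9}$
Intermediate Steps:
$t = - \frac{452}{3}$ ($t = \frac{1}{3} \left(-452\right) = - \frac{452}{3} \approx -150.67$)
$S{\left(F \right)} = - \frac{716}{3} + F$ ($S{\left(F \right)} = \left(F - \frac{452}{3}\right) - 88 = \left(- \frac{452}{3} + F\right) - 88 = - \frac{716}{3} + F$)
$\left(-335473 + 4188068\right) \left(S{\left(1028 \right)} + \frac{4213488}{2578261}\right) = \left(-335473 + 4188068\right) \left(\left(- \frac{716}{3} + 1028\right) + \frac{4213488}{2578261}\right) = 3852595 \left(\frac{2368}{3} + 4213488 \cdot \frac{1}{2578261}\right) = 3852595 \left(\frac{2368}{3} + \frac{4213488}{2578261}\right) = 3852595 \cdot \frac{6117962512}{7734783} = \frac{23570031783918640}{7734783}$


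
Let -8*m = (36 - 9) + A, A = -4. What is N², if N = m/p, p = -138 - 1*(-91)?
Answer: 529/141376 ≈ 0.0037418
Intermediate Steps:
p = -47 (p = -138 + 91 = -47)
m = -23/8 (m = -((36 - 9) - 4)/8 = -(27 - 4)/8 = -⅛*23 = -23/8 ≈ -2.8750)
N = 23/376 (N = -23/8/(-47) = -23/8*(-1/47) = 23/376 ≈ 0.061170)
N² = (23/376)² = 529/141376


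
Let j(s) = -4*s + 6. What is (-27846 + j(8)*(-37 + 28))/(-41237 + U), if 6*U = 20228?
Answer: 82836/113597 ≈ 0.72921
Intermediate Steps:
U = 10114/3 (U = (⅙)*20228 = 10114/3 ≈ 3371.3)
j(s) = 6 - 4*s
(-27846 + j(8)*(-37 + 28))/(-41237 + U) = (-27846 + (6 - 4*8)*(-37 + 28))/(-41237 + 10114/3) = (-27846 + (6 - 32)*(-9))/(-113597/3) = (-27846 - 26*(-9))*(-3/113597) = (-27846 + 234)*(-3/113597) = -27612*(-3/113597) = 82836/113597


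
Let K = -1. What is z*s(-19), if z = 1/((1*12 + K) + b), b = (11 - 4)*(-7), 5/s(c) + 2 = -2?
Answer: 5/152 ≈ 0.032895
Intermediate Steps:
s(c) = -5/4 (s(c) = 5/(-2 - 2) = 5/(-4) = 5*(-1/4) = -5/4)
b = -49 (b = 7*(-7) = -49)
z = -1/38 (z = 1/((1*12 - 1) - 49) = 1/((12 - 1) - 49) = 1/(11 - 49) = 1/(-38) = -1/38 ≈ -0.026316)
z*s(-19) = -1/38*(-5/4) = 5/152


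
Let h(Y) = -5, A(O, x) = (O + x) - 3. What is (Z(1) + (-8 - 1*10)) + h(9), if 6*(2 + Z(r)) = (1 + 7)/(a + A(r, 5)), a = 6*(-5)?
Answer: -2029/81 ≈ -25.049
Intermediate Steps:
A(O, x) = -3 + O + x
a = -30
Z(r) = -2 + 4/(3*(-28 + r)) (Z(r) = -2 + ((1 + 7)/(-30 + (-3 + r + 5)))/6 = -2 + (8/(-30 + (2 + r)))/6 = -2 + (8/(-28 + r))/6 = -2 + 4/(3*(-28 + r)))
(Z(1) + (-8 - 1*10)) + h(9) = (2*(86 - 3*1)/(3*(-28 + 1)) + (-8 - 1*10)) - 5 = ((⅔)*(86 - 3)/(-27) + (-8 - 10)) - 5 = ((⅔)*(-1/27)*83 - 18) - 5 = (-166/81 - 18) - 5 = -1624/81 - 5 = -2029/81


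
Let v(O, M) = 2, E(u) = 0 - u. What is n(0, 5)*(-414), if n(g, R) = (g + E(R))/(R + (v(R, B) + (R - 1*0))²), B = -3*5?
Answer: 115/3 ≈ 38.333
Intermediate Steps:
B = -15
E(u) = -u
n(g, R) = (g - R)/(R + (2 + R)²) (n(g, R) = (g - R)/(R + (2 + (R - 1*0))²) = (g - R)/(R + (2 + (R + 0))²) = (g - R)/(R + (2 + R)²))
n(0, 5)*(-414) = ((0 - 1*5)/(5 + (2 + 5)²))*(-414) = ((0 - 5)/(5 + 7²))*(-414) = (-5/(5 + 49))*(-414) = (-5/54)*(-414) = ((1/54)*(-5))*(-414) = -5/54*(-414) = 115/3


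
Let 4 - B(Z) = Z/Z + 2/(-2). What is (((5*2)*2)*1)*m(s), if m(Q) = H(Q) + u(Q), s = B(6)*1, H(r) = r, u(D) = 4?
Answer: 160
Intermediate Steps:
B(Z) = 4 (B(Z) = 4 - (Z/Z + 2/(-2)) = 4 - (1 + 2*(-½)) = 4 - (1 - 1) = 4 - 1*0 = 4 + 0 = 4)
s = 4 (s = 4*1 = 4)
m(Q) = 4 + Q (m(Q) = Q + 4 = 4 + Q)
(((5*2)*2)*1)*m(s) = (((5*2)*2)*1)*(4 + 4) = ((10*2)*1)*8 = (20*1)*8 = 20*8 = 160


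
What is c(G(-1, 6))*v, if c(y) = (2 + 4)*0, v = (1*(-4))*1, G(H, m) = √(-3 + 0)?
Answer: 0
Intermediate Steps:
G(H, m) = I*√3 (G(H, m) = √(-3) = I*√3)
v = -4 (v = -4*1 = -4)
c(y) = 0 (c(y) = 6*0 = 0)
c(G(-1, 6))*v = 0*(-4) = 0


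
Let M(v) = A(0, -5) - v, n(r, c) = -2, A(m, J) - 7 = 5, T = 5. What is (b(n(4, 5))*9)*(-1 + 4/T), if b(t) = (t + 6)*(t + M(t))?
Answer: -432/5 ≈ -86.400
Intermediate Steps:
A(m, J) = 12 (A(m, J) = 7 + 5 = 12)
M(v) = 12 - v
b(t) = 72 + 12*t (b(t) = (t + 6)*(t + (12 - t)) = (6 + t)*12 = 72 + 12*t)
(b(n(4, 5))*9)*(-1 + 4/T) = ((72 + 12*(-2))*9)*(-1 + 4/5) = ((72 - 24)*9)*(-1 + 4*(⅕)) = (48*9)*(-1 + ⅘) = 432*(-⅕) = -432/5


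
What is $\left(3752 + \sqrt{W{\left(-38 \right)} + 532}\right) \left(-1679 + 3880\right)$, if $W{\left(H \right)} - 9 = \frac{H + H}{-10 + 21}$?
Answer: $8258152 + \frac{11005 \sqrt{2585}}{11} \approx 8.309 \cdot 10^{6}$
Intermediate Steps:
$W{\left(H \right)} = 9 + \frac{2 H}{11}$ ($W{\left(H \right)} = 9 + \frac{H + H}{-10 + 21} = 9 + \frac{2 H}{11}$)
$\left(3752 + \sqrt{W{\left(-38 \right)} + 532}\right) \left(-1679 + 3880\right) = \left(3752 + \sqrt{\left(9 + \frac{2}{11} \left(-38\right)\right) + 532}\right) \left(-1679 + 3880\right) = \left(3752 + \sqrt{\left(9 - \frac{76}{11}\right) + 532}\right) 2201 = \left(3752 + \sqrt{\frac{23}{11} + 532}\right) 2201 = \left(3752 + \sqrt{\frac{5875}{11}}\right) 2201 = \left(3752 + \frac{5 \sqrt{2585}}{11}\right) 2201 = 8258152 + \frac{11005 \sqrt{2585}}{11}$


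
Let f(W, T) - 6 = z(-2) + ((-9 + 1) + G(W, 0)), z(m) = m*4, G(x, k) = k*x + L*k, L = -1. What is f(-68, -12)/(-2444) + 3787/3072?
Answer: 2321537/1876992 ≈ 1.2368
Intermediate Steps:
G(x, k) = -k + k*x (G(x, k) = k*x - k = -k + k*x)
z(m) = 4*m
f(W, T) = -10 (f(W, T) = 6 + (4*(-2) + ((-9 + 1) + 0*(-1 + W))) = 6 + (-8 + (-8 + 0)) = 6 + (-8 - 8) = 6 - 16 = -10)
f(-68, -12)/(-2444) + 3787/3072 = -10/(-2444) + 3787/3072 = -10*(-1/2444) + 3787*(1/3072) = 5/1222 + 3787/3072 = 2321537/1876992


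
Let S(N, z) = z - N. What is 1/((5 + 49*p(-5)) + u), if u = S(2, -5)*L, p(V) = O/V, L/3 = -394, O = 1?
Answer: 5/41346 ≈ 0.00012093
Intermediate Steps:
L = -1182 (L = 3*(-394) = -1182)
p(V) = 1/V
u = 8274 (u = (-5 - 1*2)*(-1182) = (-5 - 2)*(-1182) = -7*(-1182) = 8274)
1/((5 + 49*p(-5)) + u) = 1/((5 + 49/(-5)) + 8274) = 1/((5 + 49*(-1/5)) + 8274) = 1/((5 - 49/5) + 8274) = 1/(-24/5 + 8274) = 1/(41346/5) = 5/41346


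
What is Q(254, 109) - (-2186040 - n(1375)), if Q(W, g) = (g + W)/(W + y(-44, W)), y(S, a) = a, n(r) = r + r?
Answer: 1111905683/508 ≈ 2.1888e+6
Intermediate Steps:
n(r) = 2*r
Q(W, g) = (W + g)/(2*W) (Q(W, g) = (g + W)/(W + W) = (W + g)/((2*W)) = (W + g)*(1/(2*W)) = (W + g)/(2*W))
Q(254, 109) - (-2186040 - n(1375)) = (½)*(254 + 109)/254 - (-2186040 - 2*1375) = (½)*(1/254)*363 - (-2186040 - 1*2750) = 363/508 - (-2186040 - 2750) = 363/508 - 1*(-2188790) = 363/508 + 2188790 = 1111905683/508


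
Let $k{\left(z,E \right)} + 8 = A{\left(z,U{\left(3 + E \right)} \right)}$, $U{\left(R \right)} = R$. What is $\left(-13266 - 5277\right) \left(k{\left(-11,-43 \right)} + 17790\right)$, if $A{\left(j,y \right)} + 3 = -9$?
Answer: $-329509110$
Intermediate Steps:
$A{\left(j,y \right)} = -12$ ($A{\left(j,y \right)} = -3 - 9 = -12$)
$k{\left(z,E \right)} = -20$ ($k{\left(z,E \right)} = -8 - 12 = -20$)
$\left(-13266 - 5277\right) \left(k{\left(-11,-43 \right)} + 17790\right) = \left(-13266 - 5277\right) \left(-20 + 17790\right) = \left(-18543\right) 17770 = -329509110$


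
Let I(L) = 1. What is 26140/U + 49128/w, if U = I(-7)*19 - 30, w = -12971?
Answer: -339602348/142681 ≈ -2380.2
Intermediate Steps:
U = -11 (U = 1*19 - 30 = 19 - 30 = -11)
26140/U + 49128/w = 26140/(-11) + 49128/(-12971) = 26140*(-1/11) + 49128*(-1/12971) = -26140/11 - 49128/12971 = -339602348/142681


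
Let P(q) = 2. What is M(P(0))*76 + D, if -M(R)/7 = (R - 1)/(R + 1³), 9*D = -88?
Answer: -1684/9 ≈ -187.11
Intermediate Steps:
D = -88/9 (D = (⅑)*(-88) = -88/9 ≈ -9.7778)
M(R) = -7*(-1 + R)/(1 + R) (M(R) = -7*(R - 1)/(R + 1³) = -7*(-1 + R)/(R + 1) = -7*(-1 + R)/(1 + R))
M(P(0))*76 + D = (7*(1 - 1*2)/(1 + 2))*76 - 88/9 = (7*(1 - 2)/3)*76 - 88/9 = (7*(⅓)*(-1))*76 - 88/9 = -7/3*76 - 88/9 = -532/3 - 88/9 = -1684/9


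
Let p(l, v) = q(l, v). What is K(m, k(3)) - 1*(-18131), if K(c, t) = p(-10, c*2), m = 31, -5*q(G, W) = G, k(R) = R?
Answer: 18133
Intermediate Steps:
q(G, W) = -G/5
p(l, v) = -l/5
K(c, t) = 2 (K(c, t) = -⅕*(-10) = 2)
K(m, k(3)) - 1*(-18131) = 2 - 1*(-18131) = 2 + 18131 = 18133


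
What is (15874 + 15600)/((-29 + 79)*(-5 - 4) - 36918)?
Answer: -15737/18684 ≈ -0.84227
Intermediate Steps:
(15874 + 15600)/((-29 + 79)*(-5 - 4) - 36918) = 31474/(50*(-9) - 36918) = 31474/(-450 - 36918) = 31474/(-37368) = 31474*(-1/37368) = -15737/18684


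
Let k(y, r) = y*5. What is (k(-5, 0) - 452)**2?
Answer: 227529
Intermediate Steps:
k(y, r) = 5*y
(k(-5, 0) - 452)**2 = (5*(-5) - 452)**2 = (-25 - 452)**2 = (-477)**2 = 227529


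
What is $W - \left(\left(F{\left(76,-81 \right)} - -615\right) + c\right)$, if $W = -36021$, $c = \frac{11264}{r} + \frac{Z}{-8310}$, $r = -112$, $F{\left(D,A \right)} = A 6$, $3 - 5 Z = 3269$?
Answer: $- \frac{5242499581}{145425} \approx -36050.0$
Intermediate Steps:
$Z = - \frac{3266}{5}$ ($Z = \frac{3}{5} - \frac{3269}{5} = - \frac{3266}{5} \approx -653.2$)
$F{\left(D,A \right)} = 6 A$
$c = - \frac{14614169}{145425}$ ($c = \frac{11264}{-112} - \frac{3266}{5 \left(-8310\right)} = 11264 \left(- \frac{1}{112}\right) - - \frac{1633}{20775} = - \frac{704}{7} + \frac{1633}{20775} = - \frac{14614169}{145425} \approx -100.49$)
$W - \left(\left(F{\left(76,-81 \right)} - -615\right) + c\right) = -36021 - \left(\left(6 \left(-81\right) - -615\right) - \frac{14614169}{145425}\right) = -36021 - \left(\left(-486 + 615\right) - \frac{14614169}{145425}\right) = -36021 - \left(129 - \frac{14614169}{145425}\right) = -36021 - \frac{4145656}{145425} = - \frac{5242499581}{145425}$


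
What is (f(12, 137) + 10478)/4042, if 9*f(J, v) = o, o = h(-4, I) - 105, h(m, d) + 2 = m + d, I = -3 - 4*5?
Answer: 47084/18189 ≈ 2.5886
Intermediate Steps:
I = -23 (I = -3 - 20 = -23)
h(m, d) = -2 + d + m (h(m, d) = -2 + (m + d) = -2 + (d + m) = -2 + d + m)
o = -134 (o = (-2 - 23 - 4) - 105 = -29 - 105 = -134)
f(J, v) = -134/9 (f(J, v) = (⅑)*(-134) = -134/9)
(f(12, 137) + 10478)/4042 = (-134/9 + 10478)/4042 = (94168/9)*(1/4042) = 47084/18189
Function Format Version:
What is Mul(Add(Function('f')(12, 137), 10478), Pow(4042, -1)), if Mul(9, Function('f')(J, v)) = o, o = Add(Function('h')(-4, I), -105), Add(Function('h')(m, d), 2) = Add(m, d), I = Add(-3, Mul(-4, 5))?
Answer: Rational(47084, 18189) ≈ 2.5886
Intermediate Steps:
I = -23 (I = Add(-3, -20) = -23)
Function('h')(m, d) = Add(-2, d, m) (Function('h')(m, d) = Add(-2, Add(m, d)) = Add(-2, Add(d, m)) = Add(-2, d, m))
o = -134 (o = Add(Add(-2, -23, -4), -105) = Add(-29, -105) = -134)
Function('f')(J, v) = Rational(-134, 9) (Function('f')(J, v) = Mul(Rational(1, 9), -134) = Rational(-134, 9))
Mul(Add(Function('f')(12, 137), 10478), Pow(4042, -1)) = Mul(Add(Rational(-134, 9), 10478), Pow(4042, -1)) = Mul(Rational(94168, 9), Rational(1, 4042)) = Rational(47084, 18189)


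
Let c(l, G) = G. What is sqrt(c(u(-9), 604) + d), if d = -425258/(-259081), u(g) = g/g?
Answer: sqrt(156910182)/509 ≈ 24.610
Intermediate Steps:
u(g) = 1
d = 425258/259081 (d = -425258*(-1/259081) = 425258/259081 ≈ 1.6414)
sqrt(c(u(-9), 604) + d) = sqrt(604 + 425258/259081) = sqrt(156910182/259081) = sqrt(156910182)/509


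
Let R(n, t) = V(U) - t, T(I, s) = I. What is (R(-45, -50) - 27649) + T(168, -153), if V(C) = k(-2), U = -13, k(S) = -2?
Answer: -27433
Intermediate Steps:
V(C) = -2
R(n, t) = -2 - t
(R(-45, -50) - 27649) + T(168, -153) = ((-2 - 1*(-50)) - 27649) + 168 = ((-2 + 50) - 27649) + 168 = (48 - 27649) + 168 = -27601 + 168 = -27433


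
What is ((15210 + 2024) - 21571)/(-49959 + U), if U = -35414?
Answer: 4337/85373 ≈ 0.050801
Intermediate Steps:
((15210 + 2024) - 21571)/(-49959 + U) = ((15210 + 2024) - 21571)/(-49959 - 35414) = (17234 - 21571)/(-85373) = -4337*(-1/85373) = 4337/85373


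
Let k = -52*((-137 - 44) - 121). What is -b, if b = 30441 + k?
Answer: -46145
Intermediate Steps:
k = 15704 (k = -52*(-181 - 121) = -52*(-302) = 15704)
b = 46145 (b = 30441 + 15704 = 46145)
-b = -1*46145 = -46145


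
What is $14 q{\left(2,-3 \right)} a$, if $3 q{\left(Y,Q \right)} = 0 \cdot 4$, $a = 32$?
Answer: $0$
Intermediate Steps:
$q{\left(Y,Q \right)} = 0$ ($q{\left(Y,Q \right)} = \frac{0 \cdot 4}{3} = \frac{1}{3} \cdot 0 = 0$)
$14 q{\left(2,-3 \right)} a = 14 \cdot 0 \cdot 32 = 0 \cdot 32 = 0$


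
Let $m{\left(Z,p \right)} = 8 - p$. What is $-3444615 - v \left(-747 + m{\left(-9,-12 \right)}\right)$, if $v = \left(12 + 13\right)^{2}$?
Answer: $-2990240$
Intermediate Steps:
$v = 625$ ($v = 25^{2} = 625$)
$-3444615 - v \left(-747 + m{\left(-9,-12 \right)}\right) = -3444615 - 625 \left(-747 + \left(8 - -12\right)\right) = -3444615 - 625 \left(-747 + \left(8 + 12\right)\right) = -3444615 - 625 \left(-747 + 20\right) = -3444615 - 625 \left(-727\right) = -3444615 - -454375 = -3444615 + 454375 = -2990240$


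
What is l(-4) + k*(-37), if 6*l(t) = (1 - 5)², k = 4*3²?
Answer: -3988/3 ≈ -1329.3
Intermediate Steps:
k = 36 (k = 4*9 = 36)
l(t) = 8/3 (l(t) = (1 - 5)²/6 = (⅙)*(-4)² = (⅙)*16 = 8/3)
l(-4) + k*(-37) = 8/3 + 36*(-37) = 8/3 - 1332 = -3988/3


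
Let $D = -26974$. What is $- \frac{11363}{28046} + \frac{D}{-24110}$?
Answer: $\frac{241275437}{338094530} \approx 0.71363$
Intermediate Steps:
$- \frac{11363}{28046} + \frac{D}{-24110} = - \frac{11363}{28046} - \frac{26974}{-24110} = \left(-11363\right) \frac{1}{28046} - - \frac{13487}{12055} = - \frac{11363}{28046} + \frac{13487}{12055} = \frac{241275437}{338094530}$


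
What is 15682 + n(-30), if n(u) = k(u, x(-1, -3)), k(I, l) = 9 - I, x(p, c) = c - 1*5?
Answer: 15721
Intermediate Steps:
x(p, c) = -5 + c (x(p, c) = c - 5 = -5 + c)
n(u) = 9 - u
15682 + n(-30) = 15682 + (9 - 1*(-30)) = 15682 + (9 + 30) = 15682 + 39 = 15721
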